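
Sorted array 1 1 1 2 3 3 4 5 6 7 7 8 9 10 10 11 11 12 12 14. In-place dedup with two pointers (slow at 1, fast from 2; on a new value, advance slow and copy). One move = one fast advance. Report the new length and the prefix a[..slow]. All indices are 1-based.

length 13; prefix = [1, 2, 3, 4, 5, 6, 7, 8, 9, 10, 11, 12, 14]

slow=1 fast=2: a[fast]=1=a[slow] dup, fast++
slow=1 fast=3: a[fast]=1=a[slow] dup, fast++
slow=1 fast=4: a[fast]=2≠a[slow]=1 write a[2]=2, slow++,fast++
slow=2 fast=5: a[fast]=3≠a[slow]=2 write a[3]=3, slow++,fast++
slow=3 fast=6: a[fast]=3=a[slow] dup, fast++
slow=3 fast=7: a[fast]=4≠a[slow]=3 write a[4]=4, slow++,fast++
slow=4 fast=8: a[fast]=5≠a[slow]=4 write a[5]=5, slow++,fast++
slow=5 fast=9: a[fast]=6≠a[slow]=5 write a[6]=6, slow++,fast++
slow=6 fast=10: a[fast]=7≠a[slow]=6 write a[7]=7, slow++,fast++
slow=7 fast=11: a[fast]=7=a[slow] dup, fast++
slow=7 fast=12: a[fast]=8≠a[slow]=7 write a[8]=8, slow++,fast++
slow=8 fast=13: a[fast]=9≠a[slow]=8 write a[9]=9, slow++,fast++
slow=9 fast=14: a[fast]=10≠a[slow]=9 write a[10]=10, slow++,fast++
slow=10 fast=15: a[fast]=10=a[slow] dup, fast++
slow=10 fast=16: a[fast]=11≠a[slow]=10 write a[11]=11, slow++,fast++
slow=11 fast=17: a[fast]=11=a[slow] dup, fast++
slow=11 fast=18: a[fast]=12≠a[slow]=11 write a[12]=12, slow++,fast++
slow=12 fast=19: a[fast]=12=a[slow] dup, fast++
slow=12 fast=20: a[fast]=14≠a[slow]=12 write a[13]=14, slow++,fast++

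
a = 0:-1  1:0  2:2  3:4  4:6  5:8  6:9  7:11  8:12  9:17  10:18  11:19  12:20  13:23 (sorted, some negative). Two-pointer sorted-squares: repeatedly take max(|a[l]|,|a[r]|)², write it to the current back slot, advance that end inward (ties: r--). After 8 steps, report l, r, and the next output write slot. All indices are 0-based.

l=0, r=5, next write slot=5

[0,13] |-1|<=|23| out[13]=529 → r--
[0,12] |-1|<=|20| out[12]=400 → r--
[0,11] |-1|<=|19| out[11]=361 → r--
[0,10] |-1|<=|18| out[10]=324 → r--
[0,9] |-1|<=|17| out[9]=289 → r--
[0,8] |-1|<=|12| out[8]=144 → r--
[0,7] |-1|<=|11| out[7]=121 → r--
[0,6] |-1|<=|9| out[6]=81 → r--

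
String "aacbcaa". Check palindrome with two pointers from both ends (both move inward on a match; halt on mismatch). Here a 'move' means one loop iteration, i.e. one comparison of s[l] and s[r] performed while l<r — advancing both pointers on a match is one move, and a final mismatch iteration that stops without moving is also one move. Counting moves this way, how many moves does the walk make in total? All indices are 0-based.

[0,6] 'a'=='a' → l++,r--
[1,5] 'a'=='a' → l++,r--
[2,4] 'c'=='c' → l++,r--

3 moves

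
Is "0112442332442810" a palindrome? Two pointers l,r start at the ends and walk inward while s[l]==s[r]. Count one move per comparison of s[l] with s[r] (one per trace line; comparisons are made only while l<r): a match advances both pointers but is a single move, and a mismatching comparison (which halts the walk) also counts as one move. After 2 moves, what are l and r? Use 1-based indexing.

l=1 r=16: '0'=='0', l++,r--
l=2 r=15: '1'=='1', l++,r--

l=3, r=14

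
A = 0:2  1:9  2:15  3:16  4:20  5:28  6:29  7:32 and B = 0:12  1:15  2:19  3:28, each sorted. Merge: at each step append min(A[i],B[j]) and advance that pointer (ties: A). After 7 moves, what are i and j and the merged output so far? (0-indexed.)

i=4, j=3, merged so far=[2, 9, 12, 15, 15, 16, 19]

[i=0,j=0] A[i]=2<=B[j]=12 take 2 → i++
[i=1,j=0] A[i]=9<=B[j]=12 take 9 → i++
[i=2,j=0] A[i]=15>B[j]=12 take 12 → j++
[i=2,j=1] A[i]=15<=B[j]=15 take 15 → i++
[i=3,j=1] A[i]=16>B[j]=15 take 15 → j++
[i=3,j=2] A[i]=16<=B[j]=19 take 16 → i++
[i=4,j=2] A[i]=20>B[j]=19 take 19 → j++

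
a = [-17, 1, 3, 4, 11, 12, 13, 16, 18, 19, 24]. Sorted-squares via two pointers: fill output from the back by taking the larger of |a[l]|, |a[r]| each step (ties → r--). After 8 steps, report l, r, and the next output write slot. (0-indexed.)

l=0 r=10: |-17|<=|24| out[10]=576, r--
l=0 r=9: |-17|<=|19| out[9]=361, r--
l=0 r=8: |-17|<=|18| out[8]=324, r--
l=0 r=7: |-17|>|16| out[7]=289, l++
l=1 r=7: |1|<=|16| out[6]=256, r--
l=1 r=6: |1|<=|13| out[5]=169, r--
l=1 r=5: |1|<=|12| out[4]=144, r--
l=1 r=4: |1|<=|11| out[3]=121, r--

l=1, r=3, next write slot=2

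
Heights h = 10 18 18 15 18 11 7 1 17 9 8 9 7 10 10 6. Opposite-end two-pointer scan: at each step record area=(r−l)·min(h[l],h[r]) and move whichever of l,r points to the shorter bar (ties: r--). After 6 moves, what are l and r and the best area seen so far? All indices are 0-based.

l=0, r=9, best area=140

[0,15] min(10,6)*15=90 best=90 * → r--
[0,14] min(10,10)*14=140 best=140 * → r--
[0,13] min(10,10)*13=130 best=140 → r--
[0,12] min(10,7)*12=84 best=140 → r--
[0,11] min(10,9)*11=99 best=140 → r--
[0,10] min(10,8)*10=80 best=140 → r--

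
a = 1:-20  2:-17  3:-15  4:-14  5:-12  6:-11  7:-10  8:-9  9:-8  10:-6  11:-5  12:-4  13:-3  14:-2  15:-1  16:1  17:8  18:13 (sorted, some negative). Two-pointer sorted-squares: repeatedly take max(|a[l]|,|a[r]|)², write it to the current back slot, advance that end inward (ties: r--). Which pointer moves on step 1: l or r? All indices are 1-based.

l

[1,18] |-20|>|13| out[18]=400 → l++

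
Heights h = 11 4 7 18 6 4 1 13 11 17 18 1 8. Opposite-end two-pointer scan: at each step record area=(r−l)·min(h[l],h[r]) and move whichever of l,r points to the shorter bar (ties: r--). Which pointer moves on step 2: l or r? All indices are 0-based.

l=0 r=12: min(11,8)*12=96 best=96 *, r--
l=0 r=11: min(11,1)*11=11 best=96, r--

r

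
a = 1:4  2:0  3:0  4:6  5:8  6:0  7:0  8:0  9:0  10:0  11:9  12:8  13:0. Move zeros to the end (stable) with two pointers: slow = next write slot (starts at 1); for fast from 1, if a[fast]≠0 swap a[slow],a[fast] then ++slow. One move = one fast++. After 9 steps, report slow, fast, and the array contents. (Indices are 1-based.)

slow=4, fast=10, a=[4, 6, 8, 0, 0, 0, 0, 0, 0, 0, 9, 8, 0]

(s=1,f=1) a[fast]=4≠0 swap→a[1]=4 → slow++,fast++
(s=2,f=2) a[fast]=0 → fast++
(s=2,f=3) a[fast]=0 → fast++
(s=2,f=4) a[fast]=6≠0 swap→a[2]=6 → slow++,fast++
(s=3,f=5) a[fast]=8≠0 swap→a[3]=8 → slow++,fast++
(s=4,f=6) a[fast]=0 → fast++
(s=4,f=7) a[fast]=0 → fast++
(s=4,f=8) a[fast]=0 → fast++
(s=4,f=9) a[fast]=0 → fast++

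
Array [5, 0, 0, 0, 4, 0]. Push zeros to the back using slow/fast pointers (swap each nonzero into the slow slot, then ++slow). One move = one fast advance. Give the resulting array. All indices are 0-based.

(s=0,f=0) a[fast]=5≠0 swap→a[0]=5 → slow++,fast++
(s=1,f=1) a[fast]=0 → fast++
(s=1,f=2) a[fast]=0 → fast++
(s=1,f=3) a[fast]=0 → fast++
(s=1,f=4) a[fast]=4≠0 swap→a[1]=4 → slow++,fast++
(s=2,f=5) a[fast]=0 → fast++

[5, 4, 0, 0, 0, 0]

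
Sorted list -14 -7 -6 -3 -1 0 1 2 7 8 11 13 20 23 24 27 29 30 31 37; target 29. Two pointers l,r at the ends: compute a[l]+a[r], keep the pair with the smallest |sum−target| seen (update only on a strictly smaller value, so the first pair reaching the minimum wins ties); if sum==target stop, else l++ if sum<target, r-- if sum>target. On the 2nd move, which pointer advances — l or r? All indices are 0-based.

l=0 r=19: -14+37=23 d=6 *, l++
l=1 r=19: -7+37=30 d=1 *, r--

r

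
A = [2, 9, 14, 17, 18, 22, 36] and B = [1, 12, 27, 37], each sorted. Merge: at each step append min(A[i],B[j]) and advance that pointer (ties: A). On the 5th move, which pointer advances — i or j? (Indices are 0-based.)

[i=0,j=0] A[i]=2>B[j]=1 take 1 → j++
[i=0,j=1] A[i]=2<=B[j]=12 take 2 → i++
[i=1,j=1] A[i]=9<=B[j]=12 take 9 → i++
[i=2,j=1] A[i]=14>B[j]=12 take 12 → j++
[i=2,j=2] A[i]=14<=B[j]=27 take 14 → i++

i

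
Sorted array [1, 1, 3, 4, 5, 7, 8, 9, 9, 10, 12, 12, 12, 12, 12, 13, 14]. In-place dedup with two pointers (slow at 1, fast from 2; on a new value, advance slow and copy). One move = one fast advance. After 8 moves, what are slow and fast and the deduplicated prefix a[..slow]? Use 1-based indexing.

(s=1,f=2) a[fast]=1=a[slow] dup → fast++
(s=1,f=3) a[fast]=3≠a[slow]=1 write a[2]=3 → slow++,fast++
(s=2,f=4) a[fast]=4≠a[slow]=3 write a[3]=4 → slow++,fast++
(s=3,f=5) a[fast]=5≠a[slow]=4 write a[4]=5 → slow++,fast++
(s=4,f=6) a[fast]=7≠a[slow]=5 write a[5]=7 → slow++,fast++
(s=5,f=7) a[fast]=8≠a[slow]=7 write a[6]=8 → slow++,fast++
(s=6,f=8) a[fast]=9≠a[slow]=8 write a[7]=9 → slow++,fast++
(s=7,f=9) a[fast]=9=a[slow] dup → fast++

slow=7, fast=10, prefix=[1, 3, 4, 5, 7, 8, 9]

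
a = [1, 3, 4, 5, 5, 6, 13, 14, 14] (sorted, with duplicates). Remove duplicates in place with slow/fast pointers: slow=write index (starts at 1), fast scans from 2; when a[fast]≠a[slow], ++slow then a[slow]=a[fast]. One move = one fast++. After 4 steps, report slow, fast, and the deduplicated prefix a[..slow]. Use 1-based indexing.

(s=1,f=2) a[fast]=3≠a[slow]=1 write a[2]=3 → slow++,fast++
(s=2,f=3) a[fast]=4≠a[slow]=3 write a[3]=4 → slow++,fast++
(s=3,f=4) a[fast]=5≠a[slow]=4 write a[4]=5 → slow++,fast++
(s=4,f=5) a[fast]=5=a[slow] dup → fast++

slow=4, fast=6, prefix=[1, 3, 4, 5]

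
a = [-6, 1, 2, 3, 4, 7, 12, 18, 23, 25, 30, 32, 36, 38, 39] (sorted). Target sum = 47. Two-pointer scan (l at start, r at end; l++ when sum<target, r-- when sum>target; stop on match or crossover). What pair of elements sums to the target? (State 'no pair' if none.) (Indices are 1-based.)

l=1 r=15: -6+39=33 <47, l++
l=2 r=15: 1+39=40 <47, l++
l=3 r=15: 2+39=41 <47, l++
l=4 r=15: 3+39=42 <47, l++
l=5 r=15: 4+39=43 <47, l++
l=6 r=15: 7+39=46 <47, l++
l=7 r=15: 12+39=51 >47, r--
l=7 r=14: 12+38=50 >47, r--
l=7 r=13: 12+36=48 >47, r--
l=7 r=12: 12+32=44 <47, l++
l=8 r=12: 18+32=50 >47, r--
l=8 r=11: 18+30=48 >47, r--
l=8 r=10: 18+25=43 <47, l++
l=9 r=10: 23+25=48 >47, r--

no pair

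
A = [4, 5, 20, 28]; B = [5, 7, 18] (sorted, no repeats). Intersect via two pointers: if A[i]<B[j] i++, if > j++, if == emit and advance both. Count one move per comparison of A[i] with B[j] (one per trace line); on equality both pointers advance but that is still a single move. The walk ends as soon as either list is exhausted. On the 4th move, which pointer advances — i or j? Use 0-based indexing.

j

[i=0,j=0] 4<5 → i++
[i=1,j=0] 5==5 emit → i++,j++
[i=2,j=1] 20>7 → j++
[i=2,j=2] 20>18 → j++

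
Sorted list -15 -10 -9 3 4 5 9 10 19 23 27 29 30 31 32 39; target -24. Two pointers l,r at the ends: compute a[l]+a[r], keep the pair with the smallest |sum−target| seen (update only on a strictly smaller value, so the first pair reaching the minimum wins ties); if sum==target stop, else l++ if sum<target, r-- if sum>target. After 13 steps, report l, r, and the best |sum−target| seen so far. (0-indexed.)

[0,15] -15+39=24 d=48 * → r--
[0,14] -15+32=17 d=41 * → r--
[0,13] -15+31=16 d=40 * → r--
[0,12] -15+30=15 d=39 * → r--
[0,11] -15+29=14 d=38 * → r--
[0,10] -15+27=12 d=36 * → r--
[0,9] -15+23=8 d=32 * → r--
[0,8] -15+19=4 d=28 * → r--
[0,7] -15+10=-5 d=19 * → r--
[0,6] -15+9=-6 d=18 * → r--
[0,5] -15+5=-10 d=14 * → r--
[0,4] -15+4=-11 d=13 * → r--
[0,3] -15+3=-12 d=12 * → r--

l=0, r=2, best |Δ|=12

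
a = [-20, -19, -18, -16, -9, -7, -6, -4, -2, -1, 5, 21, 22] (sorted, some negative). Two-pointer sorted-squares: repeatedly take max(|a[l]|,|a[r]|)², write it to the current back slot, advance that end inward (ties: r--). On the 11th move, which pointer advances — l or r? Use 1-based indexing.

[1,13] |-20|<=|22| out[13]=484 → r--
[1,12] |-20|<=|21| out[12]=441 → r--
[1,11] |-20|>|5| out[11]=400 → l++
[2,11] |-19|>|5| out[10]=361 → l++
[3,11] |-18|>|5| out[9]=324 → l++
[4,11] |-16|>|5| out[8]=256 → l++
[5,11] |-9|>|5| out[7]=81 → l++
[6,11] |-7|>|5| out[6]=49 → l++
[7,11] |-6|>|5| out[5]=36 → l++
[8,11] |-4|<=|5| out[4]=25 → r--
[8,10] |-4|>|-1| out[3]=16 → l++

l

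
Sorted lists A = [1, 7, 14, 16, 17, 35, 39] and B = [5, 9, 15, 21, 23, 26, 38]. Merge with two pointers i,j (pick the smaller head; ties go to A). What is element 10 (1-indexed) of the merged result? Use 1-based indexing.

i=1 j=1: A[i]=1<=B[j]=5 take 1, i++
i=2 j=1: A[i]=7>B[j]=5 take 5, j++
i=2 j=2: A[i]=7<=B[j]=9 take 7, i++
i=3 j=2: A[i]=14>B[j]=9 take 9, j++
i=3 j=3: A[i]=14<=B[j]=15 take 14, i++
i=4 j=3: A[i]=16>B[j]=15 take 15, j++
i=4 j=4: A[i]=16<=B[j]=21 take 16, i++
i=5 j=4: A[i]=17<=B[j]=21 take 17, i++
i=6 j=4: A[i]=35>B[j]=21 take 21, j++
i=6 j=5: A[i]=35>B[j]=23 take 23, j++
i=6 j=6: A[i]=35>B[j]=26 take 26, j++
i=6 j=7: A[i]=35<=B[j]=38 take 35, i++
i=7 j=7: A[i]=39>B[j]=38 take 38, j++
i=7 j=8: B done, take A[i]=39, i++

merged[10] = 23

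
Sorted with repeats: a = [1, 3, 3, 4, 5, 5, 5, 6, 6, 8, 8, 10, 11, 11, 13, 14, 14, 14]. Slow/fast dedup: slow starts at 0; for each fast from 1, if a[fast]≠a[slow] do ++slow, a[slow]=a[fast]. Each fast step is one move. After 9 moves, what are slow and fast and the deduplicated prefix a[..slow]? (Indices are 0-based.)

slow=5, fast=10, prefix=[1, 3, 4, 5, 6, 8]

slow=0 fast=1: a[fast]=3≠a[slow]=1 write a[1]=3, slow++,fast++
slow=1 fast=2: a[fast]=3=a[slow] dup, fast++
slow=1 fast=3: a[fast]=4≠a[slow]=3 write a[2]=4, slow++,fast++
slow=2 fast=4: a[fast]=5≠a[slow]=4 write a[3]=5, slow++,fast++
slow=3 fast=5: a[fast]=5=a[slow] dup, fast++
slow=3 fast=6: a[fast]=5=a[slow] dup, fast++
slow=3 fast=7: a[fast]=6≠a[slow]=5 write a[4]=6, slow++,fast++
slow=4 fast=8: a[fast]=6=a[slow] dup, fast++
slow=4 fast=9: a[fast]=8≠a[slow]=6 write a[5]=8, slow++,fast++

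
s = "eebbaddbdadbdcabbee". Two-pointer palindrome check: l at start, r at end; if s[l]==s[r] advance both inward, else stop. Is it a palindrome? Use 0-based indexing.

not a palindrome (mismatch at 5,13)

[0,18] 'e'=='e' → l++,r--
[1,17] 'e'=='e' → l++,r--
[2,16] 'b'=='b' → l++,r--
[3,15] 'b'=='b' → l++,r--
[4,14] 'a'=='a' → l++,r--
[5,13] 'd'!='c' → stop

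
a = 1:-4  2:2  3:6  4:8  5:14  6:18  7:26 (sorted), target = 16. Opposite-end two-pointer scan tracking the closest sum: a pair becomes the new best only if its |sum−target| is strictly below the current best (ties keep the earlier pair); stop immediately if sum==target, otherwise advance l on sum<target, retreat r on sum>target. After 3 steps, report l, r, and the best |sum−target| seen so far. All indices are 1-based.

l=2, r=5, best |Δ|=2

[1,7] -4+26=22 d=6 * → r--
[1,6] -4+18=14 d=2 * → l++
[2,6] 2+18=20 d=4 → r--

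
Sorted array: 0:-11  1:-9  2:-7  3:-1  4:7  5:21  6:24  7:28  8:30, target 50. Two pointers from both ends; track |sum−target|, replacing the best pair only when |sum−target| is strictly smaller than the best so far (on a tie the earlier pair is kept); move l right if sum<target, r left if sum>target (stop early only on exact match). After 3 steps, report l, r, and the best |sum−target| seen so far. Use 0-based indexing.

[0,8] -11+30=19 d=31 * → l++
[1,8] -9+30=21 d=29 * → l++
[2,8] -7+30=23 d=27 * → l++

l=3, r=8, best |Δ|=27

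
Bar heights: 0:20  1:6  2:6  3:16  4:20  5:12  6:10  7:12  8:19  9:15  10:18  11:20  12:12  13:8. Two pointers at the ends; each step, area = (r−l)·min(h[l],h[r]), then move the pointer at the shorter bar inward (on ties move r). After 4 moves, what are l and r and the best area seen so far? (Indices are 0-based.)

l=0, r=9, best area=220

l=0 r=13: min(20,8)*13=104 best=104 *, r--
l=0 r=12: min(20,12)*12=144 best=144 *, r--
l=0 r=11: min(20,20)*11=220 best=220 *, r--
l=0 r=10: min(20,18)*10=180 best=220, r--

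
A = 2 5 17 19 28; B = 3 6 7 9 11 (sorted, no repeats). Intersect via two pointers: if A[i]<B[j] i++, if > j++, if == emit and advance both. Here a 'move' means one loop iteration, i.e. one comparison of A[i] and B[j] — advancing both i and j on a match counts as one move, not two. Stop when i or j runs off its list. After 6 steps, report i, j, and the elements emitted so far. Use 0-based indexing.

i=2, j=4, emitted=[]

i=0 j=0: 2<3, i++
i=1 j=0: 5>3, j++
i=1 j=1: 5<6, i++
i=2 j=1: 17>6, j++
i=2 j=2: 17>7, j++
i=2 j=3: 17>9, j++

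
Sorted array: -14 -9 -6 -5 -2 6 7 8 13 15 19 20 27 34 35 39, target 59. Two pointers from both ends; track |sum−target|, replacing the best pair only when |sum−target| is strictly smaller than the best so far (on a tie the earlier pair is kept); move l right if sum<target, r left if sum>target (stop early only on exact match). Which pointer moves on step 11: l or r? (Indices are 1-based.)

l

[1,16] -14+39=25 d=34 * → l++
[2,16] -9+39=30 d=29 * → l++
[3,16] -6+39=33 d=26 * → l++
[4,16] -5+39=34 d=25 * → l++
[5,16] -2+39=37 d=22 * → l++
[6,16] 6+39=45 d=14 * → l++
[7,16] 7+39=46 d=13 * → l++
[8,16] 8+39=47 d=12 * → l++
[9,16] 13+39=52 d=7 * → l++
[10,16] 15+39=54 d=5 * → l++
[11,16] 19+39=58 d=1 * → l++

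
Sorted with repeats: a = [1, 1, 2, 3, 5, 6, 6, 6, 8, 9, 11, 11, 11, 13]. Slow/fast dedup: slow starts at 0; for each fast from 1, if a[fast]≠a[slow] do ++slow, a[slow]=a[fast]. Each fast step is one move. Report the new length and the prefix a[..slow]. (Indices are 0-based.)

slow=0 fast=1: a[fast]=1=a[slow] dup, fast++
slow=0 fast=2: a[fast]=2≠a[slow]=1 write a[1]=2, slow++,fast++
slow=1 fast=3: a[fast]=3≠a[slow]=2 write a[2]=3, slow++,fast++
slow=2 fast=4: a[fast]=5≠a[slow]=3 write a[3]=5, slow++,fast++
slow=3 fast=5: a[fast]=6≠a[slow]=5 write a[4]=6, slow++,fast++
slow=4 fast=6: a[fast]=6=a[slow] dup, fast++
slow=4 fast=7: a[fast]=6=a[slow] dup, fast++
slow=4 fast=8: a[fast]=8≠a[slow]=6 write a[5]=8, slow++,fast++
slow=5 fast=9: a[fast]=9≠a[slow]=8 write a[6]=9, slow++,fast++
slow=6 fast=10: a[fast]=11≠a[slow]=9 write a[7]=11, slow++,fast++
slow=7 fast=11: a[fast]=11=a[slow] dup, fast++
slow=7 fast=12: a[fast]=11=a[slow] dup, fast++
slow=7 fast=13: a[fast]=13≠a[slow]=11 write a[8]=13, slow++,fast++

length 9; prefix = [1, 2, 3, 5, 6, 8, 9, 11, 13]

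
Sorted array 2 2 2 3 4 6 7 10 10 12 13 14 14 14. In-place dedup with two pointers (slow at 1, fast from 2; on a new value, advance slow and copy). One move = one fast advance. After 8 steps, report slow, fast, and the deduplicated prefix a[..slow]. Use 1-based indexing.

slow=6, fast=10, prefix=[2, 3, 4, 6, 7, 10]

slow=1 fast=2: a[fast]=2=a[slow] dup, fast++
slow=1 fast=3: a[fast]=2=a[slow] dup, fast++
slow=1 fast=4: a[fast]=3≠a[slow]=2 write a[2]=3, slow++,fast++
slow=2 fast=5: a[fast]=4≠a[slow]=3 write a[3]=4, slow++,fast++
slow=3 fast=6: a[fast]=6≠a[slow]=4 write a[4]=6, slow++,fast++
slow=4 fast=7: a[fast]=7≠a[slow]=6 write a[5]=7, slow++,fast++
slow=5 fast=8: a[fast]=10≠a[slow]=7 write a[6]=10, slow++,fast++
slow=6 fast=9: a[fast]=10=a[slow] dup, fast++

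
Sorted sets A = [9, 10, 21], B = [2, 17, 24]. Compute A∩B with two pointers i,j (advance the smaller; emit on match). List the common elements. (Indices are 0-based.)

i=0 j=0: 9>2, j++
i=0 j=1: 9<17, i++
i=1 j=1: 10<17, i++
i=2 j=1: 21>17, j++
i=2 j=2: 21<24, i++

intersection = []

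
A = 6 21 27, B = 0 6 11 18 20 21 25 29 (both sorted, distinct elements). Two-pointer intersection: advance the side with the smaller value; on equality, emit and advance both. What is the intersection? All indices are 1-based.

intersection = [6, 21]

i=1 j=1: 6>0, j++
i=1 j=2: 6==6 emit, i++,j++
i=2 j=3: 21>11, j++
i=2 j=4: 21>18, j++
i=2 j=5: 21>20, j++
i=2 j=6: 21==21 emit, i++,j++
i=3 j=7: 27>25, j++
i=3 j=8: 27<29, i++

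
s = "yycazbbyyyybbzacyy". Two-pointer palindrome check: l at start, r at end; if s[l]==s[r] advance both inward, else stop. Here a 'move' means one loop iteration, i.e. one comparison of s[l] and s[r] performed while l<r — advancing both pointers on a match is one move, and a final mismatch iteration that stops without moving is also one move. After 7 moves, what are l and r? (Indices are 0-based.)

[0,17] 'y'=='y' → l++,r--
[1,16] 'y'=='y' → l++,r--
[2,15] 'c'=='c' → l++,r--
[3,14] 'a'=='a' → l++,r--
[4,13] 'z'=='z' → l++,r--
[5,12] 'b'=='b' → l++,r--
[6,11] 'b'=='b' → l++,r--

l=7, r=10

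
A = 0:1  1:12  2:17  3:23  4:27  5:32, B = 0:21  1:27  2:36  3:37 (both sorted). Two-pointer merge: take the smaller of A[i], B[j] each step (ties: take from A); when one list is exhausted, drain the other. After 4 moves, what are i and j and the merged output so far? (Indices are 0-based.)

i=0 j=0: A[i]=1<=B[j]=21 take 1, i++
i=1 j=0: A[i]=12<=B[j]=21 take 12, i++
i=2 j=0: A[i]=17<=B[j]=21 take 17, i++
i=3 j=0: A[i]=23>B[j]=21 take 21, j++

i=3, j=1, merged so far=[1, 12, 17, 21]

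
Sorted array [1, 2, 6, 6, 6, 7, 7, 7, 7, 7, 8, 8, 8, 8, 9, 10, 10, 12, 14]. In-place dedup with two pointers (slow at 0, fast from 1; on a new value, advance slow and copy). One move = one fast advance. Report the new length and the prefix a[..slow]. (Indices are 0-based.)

slow=0 fast=1: a[fast]=2≠a[slow]=1 write a[1]=2, slow++,fast++
slow=1 fast=2: a[fast]=6≠a[slow]=2 write a[2]=6, slow++,fast++
slow=2 fast=3: a[fast]=6=a[slow] dup, fast++
slow=2 fast=4: a[fast]=6=a[slow] dup, fast++
slow=2 fast=5: a[fast]=7≠a[slow]=6 write a[3]=7, slow++,fast++
slow=3 fast=6: a[fast]=7=a[slow] dup, fast++
slow=3 fast=7: a[fast]=7=a[slow] dup, fast++
slow=3 fast=8: a[fast]=7=a[slow] dup, fast++
slow=3 fast=9: a[fast]=7=a[slow] dup, fast++
slow=3 fast=10: a[fast]=8≠a[slow]=7 write a[4]=8, slow++,fast++
slow=4 fast=11: a[fast]=8=a[slow] dup, fast++
slow=4 fast=12: a[fast]=8=a[slow] dup, fast++
slow=4 fast=13: a[fast]=8=a[slow] dup, fast++
slow=4 fast=14: a[fast]=9≠a[slow]=8 write a[5]=9, slow++,fast++
slow=5 fast=15: a[fast]=10≠a[slow]=9 write a[6]=10, slow++,fast++
slow=6 fast=16: a[fast]=10=a[slow] dup, fast++
slow=6 fast=17: a[fast]=12≠a[slow]=10 write a[7]=12, slow++,fast++
slow=7 fast=18: a[fast]=14≠a[slow]=12 write a[8]=14, slow++,fast++

length 9; prefix = [1, 2, 6, 7, 8, 9, 10, 12, 14]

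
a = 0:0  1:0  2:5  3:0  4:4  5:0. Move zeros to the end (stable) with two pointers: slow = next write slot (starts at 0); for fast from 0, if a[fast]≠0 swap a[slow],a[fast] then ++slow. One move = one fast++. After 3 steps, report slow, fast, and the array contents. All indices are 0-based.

slow=0 fast=0: a[fast]=0, fast++
slow=0 fast=1: a[fast]=0, fast++
slow=0 fast=2: a[fast]=5≠0 swap→a[0]=5, slow++,fast++

slow=1, fast=3, a=[5, 0, 0, 0, 4, 0]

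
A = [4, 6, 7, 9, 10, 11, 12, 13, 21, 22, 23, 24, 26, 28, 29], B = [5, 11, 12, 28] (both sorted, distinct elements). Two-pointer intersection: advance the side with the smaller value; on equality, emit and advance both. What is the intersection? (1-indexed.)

intersection = [11, 12, 28]

i=1 j=1: 4<5, i++
i=2 j=1: 6>5, j++
i=2 j=2: 6<11, i++
i=3 j=2: 7<11, i++
i=4 j=2: 9<11, i++
i=5 j=2: 10<11, i++
i=6 j=2: 11==11 emit, i++,j++
i=7 j=3: 12==12 emit, i++,j++
i=8 j=4: 13<28, i++
i=9 j=4: 21<28, i++
i=10 j=4: 22<28, i++
i=11 j=4: 23<28, i++
i=12 j=4: 24<28, i++
i=13 j=4: 26<28, i++
i=14 j=4: 28==28 emit, i++,j++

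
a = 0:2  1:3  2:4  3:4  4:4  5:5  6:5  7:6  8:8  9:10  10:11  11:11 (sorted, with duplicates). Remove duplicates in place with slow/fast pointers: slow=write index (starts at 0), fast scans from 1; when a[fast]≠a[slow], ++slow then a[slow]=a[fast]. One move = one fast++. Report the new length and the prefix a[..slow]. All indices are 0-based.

length 8; prefix = [2, 3, 4, 5, 6, 8, 10, 11]

slow=0 fast=1: a[fast]=3≠a[slow]=2 write a[1]=3, slow++,fast++
slow=1 fast=2: a[fast]=4≠a[slow]=3 write a[2]=4, slow++,fast++
slow=2 fast=3: a[fast]=4=a[slow] dup, fast++
slow=2 fast=4: a[fast]=4=a[slow] dup, fast++
slow=2 fast=5: a[fast]=5≠a[slow]=4 write a[3]=5, slow++,fast++
slow=3 fast=6: a[fast]=5=a[slow] dup, fast++
slow=3 fast=7: a[fast]=6≠a[slow]=5 write a[4]=6, slow++,fast++
slow=4 fast=8: a[fast]=8≠a[slow]=6 write a[5]=8, slow++,fast++
slow=5 fast=9: a[fast]=10≠a[slow]=8 write a[6]=10, slow++,fast++
slow=6 fast=10: a[fast]=11≠a[slow]=10 write a[7]=11, slow++,fast++
slow=7 fast=11: a[fast]=11=a[slow] dup, fast++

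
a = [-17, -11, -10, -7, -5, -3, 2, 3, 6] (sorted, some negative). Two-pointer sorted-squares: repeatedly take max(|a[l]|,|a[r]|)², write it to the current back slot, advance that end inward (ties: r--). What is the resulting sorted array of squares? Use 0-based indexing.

[4, 9, 9, 25, 36, 49, 100, 121, 289]

[0,8] |-17|>|6| out[8]=289 → l++
[1,8] |-11|>|6| out[7]=121 → l++
[2,8] |-10|>|6| out[6]=100 → l++
[3,8] |-7|>|6| out[5]=49 → l++
[4,8] |-5|<=|6| out[4]=36 → r--
[4,7] |-5|>|3| out[3]=25 → l++
[5,7] |-3|<=|3| out[2]=9 → r--
[5,6] |-3|>|2| out[1]=9 → l++
[6,6] |2|<=|2| out[0]=4 → r--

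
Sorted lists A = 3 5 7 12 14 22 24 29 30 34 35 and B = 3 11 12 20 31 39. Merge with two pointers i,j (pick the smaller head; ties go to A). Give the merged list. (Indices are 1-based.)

[i=1,j=1] A[i]=3<=B[j]=3 take 3 → i++
[i=2,j=1] A[i]=5>B[j]=3 take 3 → j++
[i=2,j=2] A[i]=5<=B[j]=11 take 5 → i++
[i=3,j=2] A[i]=7<=B[j]=11 take 7 → i++
[i=4,j=2] A[i]=12>B[j]=11 take 11 → j++
[i=4,j=3] A[i]=12<=B[j]=12 take 12 → i++
[i=5,j=3] A[i]=14>B[j]=12 take 12 → j++
[i=5,j=4] A[i]=14<=B[j]=20 take 14 → i++
[i=6,j=4] A[i]=22>B[j]=20 take 20 → j++
[i=6,j=5] A[i]=22<=B[j]=31 take 22 → i++
[i=7,j=5] A[i]=24<=B[j]=31 take 24 → i++
[i=8,j=5] A[i]=29<=B[j]=31 take 29 → i++
[i=9,j=5] A[i]=30<=B[j]=31 take 30 → i++
[i=10,j=5] A[i]=34>B[j]=31 take 31 → j++
[i=10,j=6] A[i]=34<=B[j]=39 take 34 → i++
[i=11,j=6] A[i]=35<=B[j]=39 take 35 → i++
[i=12,j=6] A done, take B[j]=39 → j++

[3, 3, 5, 7, 11, 12, 12, 14, 20, 22, 24, 29, 30, 31, 34, 35, 39]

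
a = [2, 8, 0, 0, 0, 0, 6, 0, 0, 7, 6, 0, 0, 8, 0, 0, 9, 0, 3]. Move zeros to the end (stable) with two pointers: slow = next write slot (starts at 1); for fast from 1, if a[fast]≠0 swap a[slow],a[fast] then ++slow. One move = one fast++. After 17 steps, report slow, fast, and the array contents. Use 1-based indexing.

slow=1 fast=1: a[fast]=2≠0 swap→a[1]=2, slow++,fast++
slow=2 fast=2: a[fast]=8≠0 swap→a[2]=8, slow++,fast++
slow=3 fast=3: a[fast]=0, fast++
slow=3 fast=4: a[fast]=0, fast++
slow=3 fast=5: a[fast]=0, fast++
slow=3 fast=6: a[fast]=0, fast++
slow=3 fast=7: a[fast]=6≠0 swap→a[3]=6, slow++,fast++
slow=4 fast=8: a[fast]=0, fast++
slow=4 fast=9: a[fast]=0, fast++
slow=4 fast=10: a[fast]=7≠0 swap→a[4]=7, slow++,fast++
slow=5 fast=11: a[fast]=6≠0 swap→a[5]=6, slow++,fast++
slow=6 fast=12: a[fast]=0, fast++
slow=6 fast=13: a[fast]=0, fast++
slow=6 fast=14: a[fast]=8≠0 swap→a[6]=8, slow++,fast++
slow=7 fast=15: a[fast]=0, fast++
slow=7 fast=16: a[fast]=0, fast++
slow=7 fast=17: a[fast]=9≠0 swap→a[7]=9, slow++,fast++

slow=8, fast=18, a=[2, 8, 6, 7, 6, 8, 9, 0, 0, 0, 0, 0, 0, 0, 0, 0, 0, 0, 3]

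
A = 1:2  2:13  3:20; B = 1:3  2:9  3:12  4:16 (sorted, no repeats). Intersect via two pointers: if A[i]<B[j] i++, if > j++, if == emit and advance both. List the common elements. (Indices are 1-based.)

i=1 j=1: 2<3, i++
i=2 j=1: 13>3, j++
i=2 j=2: 13>9, j++
i=2 j=3: 13>12, j++
i=2 j=4: 13<16, i++
i=3 j=4: 20>16, j++

intersection = []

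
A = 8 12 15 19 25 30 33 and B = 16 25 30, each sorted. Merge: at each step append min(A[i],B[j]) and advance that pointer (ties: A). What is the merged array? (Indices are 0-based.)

[8, 12, 15, 16, 19, 25, 25, 30, 30, 33]

[i=0,j=0] A[i]=8<=B[j]=16 take 8 → i++
[i=1,j=0] A[i]=12<=B[j]=16 take 12 → i++
[i=2,j=0] A[i]=15<=B[j]=16 take 15 → i++
[i=3,j=0] A[i]=19>B[j]=16 take 16 → j++
[i=3,j=1] A[i]=19<=B[j]=25 take 19 → i++
[i=4,j=1] A[i]=25<=B[j]=25 take 25 → i++
[i=5,j=1] A[i]=30>B[j]=25 take 25 → j++
[i=5,j=2] A[i]=30<=B[j]=30 take 30 → i++
[i=6,j=2] A[i]=33>B[j]=30 take 30 → j++
[i=6,j=3] B done, take A[i]=33 → i++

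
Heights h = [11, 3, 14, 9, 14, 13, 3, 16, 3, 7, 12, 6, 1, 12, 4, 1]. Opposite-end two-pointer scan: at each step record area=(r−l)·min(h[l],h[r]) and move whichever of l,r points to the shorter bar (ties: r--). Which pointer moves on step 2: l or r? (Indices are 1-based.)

r

l=1 r=16: min(11,1)*15=15 best=15 *, r--
l=1 r=15: min(11,4)*14=56 best=56 *, r--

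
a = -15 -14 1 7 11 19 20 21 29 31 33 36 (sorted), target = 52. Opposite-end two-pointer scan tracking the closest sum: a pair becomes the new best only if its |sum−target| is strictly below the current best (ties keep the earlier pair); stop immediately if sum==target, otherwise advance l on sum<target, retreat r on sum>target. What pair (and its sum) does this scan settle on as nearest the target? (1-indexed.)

l=1 r=12: -15+36=21 d=31 *, l++
l=2 r=12: -14+36=22 d=30 *, l++
l=3 r=12: 1+36=37 d=15 *, l++
l=4 r=12: 7+36=43 d=9 *, l++
l=5 r=12: 11+36=47 d=5 *, l++
l=6 r=12: 19+36=55 d=3 *, r--
l=6 r=11: 19+33=52 d=0 *, stop

pair (19, 33) with sum 52 (|Δ|=0)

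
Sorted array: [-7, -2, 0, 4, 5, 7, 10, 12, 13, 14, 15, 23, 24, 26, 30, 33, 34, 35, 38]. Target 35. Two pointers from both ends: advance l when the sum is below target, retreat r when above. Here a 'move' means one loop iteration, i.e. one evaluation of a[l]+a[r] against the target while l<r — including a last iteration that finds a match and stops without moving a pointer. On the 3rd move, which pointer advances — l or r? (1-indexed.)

l=1 r=19: -7+38=31 <35, l++
l=2 r=19: -2+38=36 >35, r--
l=2 r=18: -2+35=33 <35, l++

l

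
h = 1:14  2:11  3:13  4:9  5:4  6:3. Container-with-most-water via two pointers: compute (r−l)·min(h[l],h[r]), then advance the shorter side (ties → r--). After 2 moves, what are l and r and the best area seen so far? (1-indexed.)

l=1 r=6: min(14,3)*5=15 best=15 *, r--
l=1 r=5: min(14,4)*4=16 best=16 *, r--

l=1, r=4, best area=16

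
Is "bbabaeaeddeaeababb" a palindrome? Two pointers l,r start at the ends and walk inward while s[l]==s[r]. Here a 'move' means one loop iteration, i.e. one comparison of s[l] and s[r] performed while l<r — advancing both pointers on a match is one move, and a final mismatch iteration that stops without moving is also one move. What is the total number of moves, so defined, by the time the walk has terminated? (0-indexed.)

9 moves

l=0 r=17: 'b'=='b', l++,r--
l=1 r=16: 'b'=='b', l++,r--
l=2 r=15: 'a'=='a', l++,r--
l=3 r=14: 'b'=='b', l++,r--
l=4 r=13: 'a'=='a', l++,r--
l=5 r=12: 'e'=='e', l++,r--
l=6 r=11: 'a'=='a', l++,r--
l=7 r=10: 'e'=='e', l++,r--
l=8 r=9: 'd'=='d', l++,r--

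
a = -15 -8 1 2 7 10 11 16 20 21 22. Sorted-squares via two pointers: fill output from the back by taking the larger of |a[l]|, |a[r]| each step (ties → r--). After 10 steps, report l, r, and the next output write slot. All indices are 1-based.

l=3, r=3, next write slot=1

[1,11] |-15|<=|22| out[11]=484 → r--
[1,10] |-15|<=|21| out[10]=441 → r--
[1,9] |-15|<=|20| out[9]=400 → r--
[1,8] |-15|<=|16| out[8]=256 → r--
[1,7] |-15|>|11| out[7]=225 → l++
[2,7] |-8|<=|11| out[6]=121 → r--
[2,6] |-8|<=|10| out[5]=100 → r--
[2,5] |-8|>|7| out[4]=64 → l++
[3,5] |1|<=|7| out[3]=49 → r--
[3,4] |1|<=|2| out[2]=4 → r--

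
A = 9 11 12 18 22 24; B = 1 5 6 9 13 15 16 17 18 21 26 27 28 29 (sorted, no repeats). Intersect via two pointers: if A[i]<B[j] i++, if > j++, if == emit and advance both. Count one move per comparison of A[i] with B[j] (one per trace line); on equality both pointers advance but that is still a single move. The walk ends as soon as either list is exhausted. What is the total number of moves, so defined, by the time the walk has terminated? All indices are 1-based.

14 moves

i=1 j=1: 9>1, j++
i=1 j=2: 9>5, j++
i=1 j=3: 9>6, j++
i=1 j=4: 9==9 emit, i++,j++
i=2 j=5: 11<13, i++
i=3 j=5: 12<13, i++
i=4 j=5: 18>13, j++
i=4 j=6: 18>15, j++
i=4 j=7: 18>16, j++
i=4 j=8: 18>17, j++
i=4 j=9: 18==18 emit, i++,j++
i=5 j=10: 22>21, j++
i=5 j=11: 22<26, i++
i=6 j=11: 24<26, i++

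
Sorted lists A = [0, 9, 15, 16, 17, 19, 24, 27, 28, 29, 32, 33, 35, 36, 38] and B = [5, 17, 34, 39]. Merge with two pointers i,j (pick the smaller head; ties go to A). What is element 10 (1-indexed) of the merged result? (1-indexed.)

[i=1,j=1] A[i]=0<=B[j]=5 take 0 → i++
[i=2,j=1] A[i]=9>B[j]=5 take 5 → j++
[i=2,j=2] A[i]=9<=B[j]=17 take 9 → i++
[i=3,j=2] A[i]=15<=B[j]=17 take 15 → i++
[i=4,j=2] A[i]=16<=B[j]=17 take 16 → i++
[i=5,j=2] A[i]=17<=B[j]=17 take 17 → i++
[i=6,j=2] A[i]=19>B[j]=17 take 17 → j++
[i=6,j=3] A[i]=19<=B[j]=34 take 19 → i++
[i=7,j=3] A[i]=24<=B[j]=34 take 24 → i++
[i=8,j=3] A[i]=27<=B[j]=34 take 27 → i++
[i=9,j=3] A[i]=28<=B[j]=34 take 28 → i++
[i=10,j=3] A[i]=29<=B[j]=34 take 29 → i++
[i=11,j=3] A[i]=32<=B[j]=34 take 32 → i++
[i=12,j=3] A[i]=33<=B[j]=34 take 33 → i++
[i=13,j=3] A[i]=35>B[j]=34 take 34 → j++
[i=13,j=4] A[i]=35<=B[j]=39 take 35 → i++
[i=14,j=4] A[i]=36<=B[j]=39 take 36 → i++
[i=15,j=4] A[i]=38<=B[j]=39 take 38 → i++
[i=16,j=4] A done, take B[j]=39 → j++

merged[10] = 27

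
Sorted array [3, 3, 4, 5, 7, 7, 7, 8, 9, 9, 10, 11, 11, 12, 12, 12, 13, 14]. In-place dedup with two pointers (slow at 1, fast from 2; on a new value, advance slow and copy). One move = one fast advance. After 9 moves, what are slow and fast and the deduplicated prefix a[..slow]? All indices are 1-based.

slow=6, fast=11, prefix=[3, 4, 5, 7, 8, 9]

(s=1,f=2) a[fast]=3=a[slow] dup → fast++
(s=1,f=3) a[fast]=4≠a[slow]=3 write a[2]=4 → slow++,fast++
(s=2,f=4) a[fast]=5≠a[slow]=4 write a[3]=5 → slow++,fast++
(s=3,f=5) a[fast]=7≠a[slow]=5 write a[4]=7 → slow++,fast++
(s=4,f=6) a[fast]=7=a[slow] dup → fast++
(s=4,f=7) a[fast]=7=a[slow] dup → fast++
(s=4,f=8) a[fast]=8≠a[slow]=7 write a[5]=8 → slow++,fast++
(s=5,f=9) a[fast]=9≠a[slow]=8 write a[6]=9 → slow++,fast++
(s=6,f=10) a[fast]=9=a[slow] dup → fast++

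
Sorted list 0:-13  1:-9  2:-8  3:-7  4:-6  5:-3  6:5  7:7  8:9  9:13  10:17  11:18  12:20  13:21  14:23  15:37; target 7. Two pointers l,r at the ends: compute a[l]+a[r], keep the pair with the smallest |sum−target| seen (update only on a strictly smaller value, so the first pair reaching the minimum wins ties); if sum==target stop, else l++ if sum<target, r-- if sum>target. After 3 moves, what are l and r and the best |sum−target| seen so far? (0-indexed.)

l=0 r=15: -13+37=24 d=17 *, r--
l=0 r=14: -13+23=10 d=3 *, r--
l=0 r=13: -13+21=8 d=1 *, r--

l=0, r=12, best |Δ|=1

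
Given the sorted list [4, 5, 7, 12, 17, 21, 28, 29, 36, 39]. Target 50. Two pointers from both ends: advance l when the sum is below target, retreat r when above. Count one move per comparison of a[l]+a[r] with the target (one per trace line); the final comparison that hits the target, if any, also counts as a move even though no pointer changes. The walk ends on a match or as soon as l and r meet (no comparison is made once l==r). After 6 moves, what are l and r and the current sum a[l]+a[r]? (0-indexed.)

l=4, r=7, sum=46

[0,9] 4+39=43 <50 → l++
[1,9] 5+39=44 <50 → l++
[2,9] 7+39=46 <50 → l++
[3,9] 12+39=51 >50 → r--
[3,8] 12+36=48 <50 → l++
[4,8] 17+36=53 >50 → r--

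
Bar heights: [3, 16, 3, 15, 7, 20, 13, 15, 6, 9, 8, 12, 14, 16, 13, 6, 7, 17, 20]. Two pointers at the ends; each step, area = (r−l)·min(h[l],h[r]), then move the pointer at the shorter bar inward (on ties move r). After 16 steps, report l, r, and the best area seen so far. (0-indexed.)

l=5, r=7, best area=272

l=0 r=18: min(3,20)*18=54 best=54 *, l++
l=1 r=18: min(16,20)*17=272 best=272 *, l++
l=2 r=18: min(3,20)*16=48 best=272, l++
l=3 r=18: min(15,20)*15=225 best=272, l++
l=4 r=18: min(7,20)*14=98 best=272, l++
l=5 r=18: min(20,20)*13=260 best=272, r--
l=5 r=17: min(20,17)*12=204 best=272, r--
l=5 r=16: min(20,7)*11=77 best=272, r--
l=5 r=15: min(20,6)*10=60 best=272, r--
l=5 r=14: min(20,13)*9=117 best=272, r--
l=5 r=13: min(20,16)*8=128 best=272, r--
l=5 r=12: min(20,14)*7=98 best=272, r--
l=5 r=11: min(20,12)*6=72 best=272, r--
l=5 r=10: min(20,8)*5=40 best=272, r--
l=5 r=9: min(20,9)*4=36 best=272, r--
l=5 r=8: min(20,6)*3=18 best=272, r--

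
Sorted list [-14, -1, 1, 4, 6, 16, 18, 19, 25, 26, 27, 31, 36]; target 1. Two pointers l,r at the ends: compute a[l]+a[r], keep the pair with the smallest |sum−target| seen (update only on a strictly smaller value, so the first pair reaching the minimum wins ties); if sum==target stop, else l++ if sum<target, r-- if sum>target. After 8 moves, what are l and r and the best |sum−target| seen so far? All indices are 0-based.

l=0, r=4, best |Δ|=1

l=0 r=12: -14+36=22 d=21 *, r--
l=0 r=11: -14+31=17 d=16 *, r--
l=0 r=10: -14+27=13 d=12 *, r--
l=0 r=9: -14+26=12 d=11 *, r--
l=0 r=8: -14+25=11 d=10 *, r--
l=0 r=7: -14+19=5 d=4 *, r--
l=0 r=6: -14+18=4 d=3 *, r--
l=0 r=5: -14+16=2 d=1 *, r--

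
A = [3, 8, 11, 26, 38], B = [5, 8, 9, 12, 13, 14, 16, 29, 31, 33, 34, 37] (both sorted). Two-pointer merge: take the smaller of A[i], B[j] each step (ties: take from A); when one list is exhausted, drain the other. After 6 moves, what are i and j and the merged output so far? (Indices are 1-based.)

[i=1,j=1] A[i]=3<=B[j]=5 take 3 → i++
[i=2,j=1] A[i]=8>B[j]=5 take 5 → j++
[i=2,j=2] A[i]=8<=B[j]=8 take 8 → i++
[i=3,j=2] A[i]=11>B[j]=8 take 8 → j++
[i=3,j=3] A[i]=11>B[j]=9 take 9 → j++
[i=3,j=4] A[i]=11<=B[j]=12 take 11 → i++

i=4, j=4, merged so far=[3, 5, 8, 8, 9, 11]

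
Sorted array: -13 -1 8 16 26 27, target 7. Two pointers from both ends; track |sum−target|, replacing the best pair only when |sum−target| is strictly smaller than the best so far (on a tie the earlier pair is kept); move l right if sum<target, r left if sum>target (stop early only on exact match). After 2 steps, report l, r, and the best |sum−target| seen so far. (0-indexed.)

l=0, r=3, best |Δ|=6

l=0 r=5: -13+27=14 d=7 *, r--
l=0 r=4: -13+26=13 d=6 *, r--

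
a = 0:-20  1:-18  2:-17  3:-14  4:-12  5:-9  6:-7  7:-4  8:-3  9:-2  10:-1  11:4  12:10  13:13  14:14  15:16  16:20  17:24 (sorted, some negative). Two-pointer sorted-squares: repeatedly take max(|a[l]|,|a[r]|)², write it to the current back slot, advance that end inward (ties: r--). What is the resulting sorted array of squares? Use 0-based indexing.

[1, 4, 9, 16, 16, 49, 81, 100, 144, 169, 196, 196, 256, 289, 324, 400, 400, 576]

l=0 r=17: |-20|<=|24| out[17]=576, r--
l=0 r=16: |-20|<=|20| out[16]=400, r--
l=0 r=15: |-20|>|16| out[15]=400, l++
l=1 r=15: |-18|>|16| out[14]=324, l++
l=2 r=15: |-17|>|16| out[13]=289, l++
l=3 r=15: |-14|<=|16| out[12]=256, r--
l=3 r=14: |-14|<=|14| out[11]=196, r--
l=3 r=13: |-14|>|13| out[10]=196, l++
l=4 r=13: |-12|<=|13| out[9]=169, r--
l=4 r=12: |-12|>|10| out[8]=144, l++
l=5 r=12: |-9|<=|10| out[7]=100, r--
l=5 r=11: |-9|>|4| out[6]=81, l++
l=6 r=11: |-7|>|4| out[5]=49, l++
l=7 r=11: |-4|<=|4| out[4]=16, r--
l=7 r=10: |-4|>|-1| out[3]=16, l++
l=8 r=10: |-3|>|-1| out[2]=9, l++
l=9 r=10: |-2|>|-1| out[1]=4, l++
l=10 r=10: |-1|<=|-1| out[0]=1, r--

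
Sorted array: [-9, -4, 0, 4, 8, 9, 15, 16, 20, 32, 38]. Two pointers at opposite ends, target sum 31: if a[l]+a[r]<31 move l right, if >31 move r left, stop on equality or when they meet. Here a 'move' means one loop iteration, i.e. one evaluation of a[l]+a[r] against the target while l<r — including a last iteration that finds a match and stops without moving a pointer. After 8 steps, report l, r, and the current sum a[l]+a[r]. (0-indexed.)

[0,10] -9+38=29 <31 → l++
[1,10] -4+38=34 >31 → r--
[1,9] -4+32=28 <31 → l++
[2,9] 0+32=32 >31 → r--
[2,8] 0+20=20 <31 → l++
[3,8] 4+20=24 <31 → l++
[4,8] 8+20=28 <31 → l++
[5,8] 9+20=29 <31 → l++

l=6, r=8, sum=35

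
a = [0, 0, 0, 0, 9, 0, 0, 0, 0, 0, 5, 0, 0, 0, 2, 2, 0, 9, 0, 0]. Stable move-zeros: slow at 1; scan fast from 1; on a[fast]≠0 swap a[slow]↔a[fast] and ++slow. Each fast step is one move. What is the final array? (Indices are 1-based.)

slow=1 fast=1: a[fast]=0, fast++
slow=1 fast=2: a[fast]=0, fast++
slow=1 fast=3: a[fast]=0, fast++
slow=1 fast=4: a[fast]=0, fast++
slow=1 fast=5: a[fast]=9≠0 swap→a[1]=9, slow++,fast++
slow=2 fast=6: a[fast]=0, fast++
slow=2 fast=7: a[fast]=0, fast++
slow=2 fast=8: a[fast]=0, fast++
slow=2 fast=9: a[fast]=0, fast++
slow=2 fast=10: a[fast]=0, fast++
slow=2 fast=11: a[fast]=5≠0 swap→a[2]=5, slow++,fast++
slow=3 fast=12: a[fast]=0, fast++
slow=3 fast=13: a[fast]=0, fast++
slow=3 fast=14: a[fast]=0, fast++
slow=3 fast=15: a[fast]=2≠0 swap→a[3]=2, slow++,fast++
slow=4 fast=16: a[fast]=2≠0 swap→a[4]=2, slow++,fast++
slow=5 fast=17: a[fast]=0, fast++
slow=5 fast=18: a[fast]=9≠0 swap→a[5]=9, slow++,fast++
slow=6 fast=19: a[fast]=0, fast++
slow=6 fast=20: a[fast]=0, fast++

[9, 5, 2, 2, 9, 0, 0, 0, 0, 0, 0, 0, 0, 0, 0, 0, 0, 0, 0, 0]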